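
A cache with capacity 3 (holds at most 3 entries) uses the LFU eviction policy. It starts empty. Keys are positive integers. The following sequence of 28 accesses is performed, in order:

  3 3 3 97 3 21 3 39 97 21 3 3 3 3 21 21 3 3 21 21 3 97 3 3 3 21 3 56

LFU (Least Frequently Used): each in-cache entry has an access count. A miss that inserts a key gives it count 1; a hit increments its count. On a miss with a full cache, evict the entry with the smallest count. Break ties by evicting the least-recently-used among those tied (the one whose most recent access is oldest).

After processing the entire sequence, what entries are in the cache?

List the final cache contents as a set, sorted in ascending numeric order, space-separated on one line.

Answer: 3 21 56

Derivation:
LFU simulation (capacity=3):
  1. access 3: MISS. Cache: [3(c=1)]
  2. access 3: HIT, count now 2. Cache: [3(c=2)]
  3. access 3: HIT, count now 3. Cache: [3(c=3)]
  4. access 97: MISS. Cache: [97(c=1) 3(c=3)]
  5. access 3: HIT, count now 4. Cache: [97(c=1) 3(c=4)]
  6. access 21: MISS. Cache: [97(c=1) 21(c=1) 3(c=4)]
  7. access 3: HIT, count now 5. Cache: [97(c=1) 21(c=1) 3(c=5)]
  8. access 39: MISS, evict 97(c=1). Cache: [21(c=1) 39(c=1) 3(c=5)]
  9. access 97: MISS, evict 21(c=1). Cache: [39(c=1) 97(c=1) 3(c=5)]
  10. access 21: MISS, evict 39(c=1). Cache: [97(c=1) 21(c=1) 3(c=5)]
  11. access 3: HIT, count now 6. Cache: [97(c=1) 21(c=1) 3(c=6)]
  12. access 3: HIT, count now 7. Cache: [97(c=1) 21(c=1) 3(c=7)]
  13. access 3: HIT, count now 8. Cache: [97(c=1) 21(c=1) 3(c=8)]
  14. access 3: HIT, count now 9. Cache: [97(c=1) 21(c=1) 3(c=9)]
  15. access 21: HIT, count now 2. Cache: [97(c=1) 21(c=2) 3(c=9)]
  16. access 21: HIT, count now 3. Cache: [97(c=1) 21(c=3) 3(c=9)]
  17. access 3: HIT, count now 10. Cache: [97(c=1) 21(c=3) 3(c=10)]
  18. access 3: HIT, count now 11. Cache: [97(c=1) 21(c=3) 3(c=11)]
  19. access 21: HIT, count now 4. Cache: [97(c=1) 21(c=4) 3(c=11)]
  20. access 21: HIT, count now 5. Cache: [97(c=1) 21(c=5) 3(c=11)]
  21. access 3: HIT, count now 12. Cache: [97(c=1) 21(c=5) 3(c=12)]
  22. access 97: HIT, count now 2. Cache: [97(c=2) 21(c=5) 3(c=12)]
  23. access 3: HIT, count now 13. Cache: [97(c=2) 21(c=5) 3(c=13)]
  24. access 3: HIT, count now 14. Cache: [97(c=2) 21(c=5) 3(c=14)]
  25. access 3: HIT, count now 15. Cache: [97(c=2) 21(c=5) 3(c=15)]
  26. access 21: HIT, count now 6. Cache: [97(c=2) 21(c=6) 3(c=15)]
  27. access 3: HIT, count now 16. Cache: [97(c=2) 21(c=6) 3(c=16)]
  28. access 56: MISS, evict 97(c=2). Cache: [56(c=1) 21(c=6) 3(c=16)]
Total: 21 hits, 7 misses, 4 evictions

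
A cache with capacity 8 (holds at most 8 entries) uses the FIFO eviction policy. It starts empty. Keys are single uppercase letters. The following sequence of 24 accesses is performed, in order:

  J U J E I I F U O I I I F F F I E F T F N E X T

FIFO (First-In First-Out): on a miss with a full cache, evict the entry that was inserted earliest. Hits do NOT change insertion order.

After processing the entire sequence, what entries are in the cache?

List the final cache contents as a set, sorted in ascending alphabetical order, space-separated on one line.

FIFO simulation (capacity=8):
  1. access J: MISS. Cache (old->new): [J]
  2. access U: MISS. Cache (old->new): [J U]
  3. access J: HIT. Cache (old->new): [J U]
  4. access E: MISS. Cache (old->new): [J U E]
  5. access I: MISS. Cache (old->new): [J U E I]
  6. access I: HIT. Cache (old->new): [J U E I]
  7. access F: MISS. Cache (old->new): [J U E I F]
  8. access U: HIT. Cache (old->new): [J U E I F]
  9. access O: MISS. Cache (old->new): [J U E I F O]
  10. access I: HIT. Cache (old->new): [J U E I F O]
  11. access I: HIT. Cache (old->new): [J U E I F O]
  12. access I: HIT. Cache (old->new): [J U E I F O]
  13. access F: HIT. Cache (old->new): [J U E I F O]
  14. access F: HIT. Cache (old->new): [J U E I F O]
  15. access F: HIT. Cache (old->new): [J U E I F O]
  16. access I: HIT. Cache (old->new): [J U E I F O]
  17. access E: HIT. Cache (old->new): [J U E I F O]
  18. access F: HIT. Cache (old->new): [J U E I F O]
  19. access T: MISS. Cache (old->new): [J U E I F O T]
  20. access F: HIT. Cache (old->new): [J U E I F O T]
  21. access N: MISS. Cache (old->new): [J U E I F O T N]
  22. access E: HIT. Cache (old->new): [J U E I F O T N]
  23. access X: MISS, evict J. Cache (old->new): [U E I F O T N X]
  24. access T: HIT. Cache (old->new): [U E I F O T N X]
Total: 15 hits, 9 misses, 1 evictions

Answer: E F I N O T U X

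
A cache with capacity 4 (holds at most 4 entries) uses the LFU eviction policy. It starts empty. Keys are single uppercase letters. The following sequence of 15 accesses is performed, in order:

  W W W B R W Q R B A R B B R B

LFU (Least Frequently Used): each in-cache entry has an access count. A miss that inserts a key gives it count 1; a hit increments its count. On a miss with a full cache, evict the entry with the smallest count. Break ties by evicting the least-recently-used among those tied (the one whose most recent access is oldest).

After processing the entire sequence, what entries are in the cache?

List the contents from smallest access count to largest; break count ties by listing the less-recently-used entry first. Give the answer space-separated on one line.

Answer: A W R B

Derivation:
LFU simulation (capacity=4):
  1. access W: MISS. Cache: [W(c=1)]
  2. access W: HIT, count now 2. Cache: [W(c=2)]
  3. access W: HIT, count now 3. Cache: [W(c=3)]
  4. access B: MISS. Cache: [B(c=1) W(c=3)]
  5. access R: MISS. Cache: [B(c=1) R(c=1) W(c=3)]
  6. access W: HIT, count now 4. Cache: [B(c=1) R(c=1) W(c=4)]
  7. access Q: MISS. Cache: [B(c=1) R(c=1) Q(c=1) W(c=4)]
  8. access R: HIT, count now 2. Cache: [B(c=1) Q(c=1) R(c=2) W(c=4)]
  9. access B: HIT, count now 2. Cache: [Q(c=1) R(c=2) B(c=2) W(c=4)]
  10. access A: MISS, evict Q(c=1). Cache: [A(c=1) R(c=2) B(c=2) W(c=4)]
  11. access R: HIT, count now 3. Cache: [A(c=1) B(c=2) R(c=3) W(c=4)]
  12. access B: HIT, count now 3. Cache: [A(c=1) R(c=3) B(c=3) W(c=4)]
  13. access B: HIT, count now 4. Cache: [A(c=1) R(c=3) W(c=4) B(c=4)]
  14. access R: HIT, count now 4. Cache: [A(c=1) W(c=4) B(c=4) R(c=4)]
  15. access B: HIT, count now 5. Cache: [A(c=1) W(c=4) R(c=4) B(c=5)]
Total: 10 hits, 5 misses, 1 evictions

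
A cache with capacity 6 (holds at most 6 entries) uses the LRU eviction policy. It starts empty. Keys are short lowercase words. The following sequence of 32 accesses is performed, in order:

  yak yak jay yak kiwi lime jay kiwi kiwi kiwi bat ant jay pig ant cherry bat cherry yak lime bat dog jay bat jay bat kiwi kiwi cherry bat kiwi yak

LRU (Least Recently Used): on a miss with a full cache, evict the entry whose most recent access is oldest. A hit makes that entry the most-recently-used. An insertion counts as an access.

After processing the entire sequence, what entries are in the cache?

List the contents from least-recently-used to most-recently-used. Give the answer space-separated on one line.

LRU simulation (capacity=6):
  1. access yak: MISS. Cache (LRU->MRU): [yak]
  2. access yak: HIT. Cache (LRU->MRU): [yak]
  3. access jay: MISS. Cache (LRU->MRU): [yak jay]
  4. access yak: HIT. Cache (LRU->MRU): [jay yak]
  5. access kiwi: MISS. Cache (LRU->MRU): [jay yak kiwi]
  6. access lime: MISS. Cache (LRU->MRU): [jay yak kiwi lime]
  7. access jay: HIT. Cache (LRU->MRU): [yak kiwi lime jay]
  8. access kiwi: HIT. Cache (LRU->MRU): [yak lime jay kiwi]
  9. access kiwi: HIT. Cache (LRU->MRU): [yak lime jay kiwi]
  10. access kiwi: HIT. Cache (LRU->MRU): [yak lime jay kiwi]
  11. access bat: MISS. Cache (LRU->MRU): [yak lime jay kiwi bat]
  12. access ant: MISS. Cache (LRU->MRU): [yak lime jay kiwi bat ant]
  13. access jay: HIT. Cache (LRU->MRU): [yak lime kiwi bat ant jay]
  14. access pig: MISS, evict yak. Cache (LRU->MRU): [lime kiwi bat ant jay pig]
  15. access ant: HIT. Cache (LRU->MRU): [lime kiwi bat jay pig ant]
  16. access cherry: MISS, evict lime. Cache (LRU->MRU): [kiwi bat jay pig ant cherry]
  17. access bat: HIT. Cache (LRU->MRU): [kiwi jay pig ant cherry bat]
  18. access cherry: HIT. Cache (LRU->MRU): [kiwi jay pig ant bat cherry]
  19. access yak: MISS, evict kiwi. Cache (LRU->MRU): [jay pig ant bat cherry yak]
  20. access lime: MISS, evict jay. Cache (LRU->MRU): [pig ant bat cherry yak lime]
  21. access bat: HIT. Cache (LRU->MRU): [pig ant cherry yak lime bat]
  22. access dog: MISS, evict pig. Cache (LRU->MRU): [ant cherry yak lime bat dog]
  23. access jay: MISS, evict ant. Cache (LRU->MRU): [cherry yak lime bat dog jay]
  24. access bat: HIT. Cache (LRU->MRU): [cherry yak lime dog jay bat]
  25. access jay: HIT. Cache (LRU->MRU): [cherry yak lime dog bat jay]
  26. access bat: HIT. Cache (LRU->MRU): [cherry yak lime dog jay bat]
  27. access kiwi: MISS, evict cherry. Cache (LRU->MRU): [yak lime dog jay bat kiwi]
  28. access kiwi: HIT. Cache (LRU->MRU): [yak lime dog jay bat kiwi]
  29. access cherry: MISS, evict yak. Cache (LRU->MRU): [lime dog jay bat kiwi cherry]
  30. access bat: HIT. Cache (LRU->MRU): [lime dog jay kiwi cherry bat]
  31. access kiwi: HIT. Cache (LRU->MRU): [lime dog jay cherry bat kiwi]
  32. access yak: MISS, evict lime. Cache (LRU->MRU): [dog jay cherry bat kiwi yak]
Total: 17 hits, 15 misses, 9 evictions

Answer: dog jay cherry bat kiwi yak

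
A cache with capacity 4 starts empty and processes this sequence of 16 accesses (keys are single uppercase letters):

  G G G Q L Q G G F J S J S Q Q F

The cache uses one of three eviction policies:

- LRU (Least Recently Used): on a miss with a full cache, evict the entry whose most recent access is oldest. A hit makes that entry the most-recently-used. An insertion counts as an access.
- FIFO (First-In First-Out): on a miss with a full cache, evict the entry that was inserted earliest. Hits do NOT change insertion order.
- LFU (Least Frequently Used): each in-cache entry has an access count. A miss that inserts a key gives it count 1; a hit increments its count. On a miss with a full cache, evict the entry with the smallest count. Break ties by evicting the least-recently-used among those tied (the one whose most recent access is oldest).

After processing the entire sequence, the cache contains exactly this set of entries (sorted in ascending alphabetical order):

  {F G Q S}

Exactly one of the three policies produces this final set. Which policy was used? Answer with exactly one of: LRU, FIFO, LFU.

Answer: LFU

Derivation:
Simulating under each policy and comparing final sets:
  LRU: final set = {F J Q S} -> differs
  FIFO: final set = {F J Q S} -> differs
  LFU: final set = {F G Q S} -> MATCHES target
Only LFU produces the target set.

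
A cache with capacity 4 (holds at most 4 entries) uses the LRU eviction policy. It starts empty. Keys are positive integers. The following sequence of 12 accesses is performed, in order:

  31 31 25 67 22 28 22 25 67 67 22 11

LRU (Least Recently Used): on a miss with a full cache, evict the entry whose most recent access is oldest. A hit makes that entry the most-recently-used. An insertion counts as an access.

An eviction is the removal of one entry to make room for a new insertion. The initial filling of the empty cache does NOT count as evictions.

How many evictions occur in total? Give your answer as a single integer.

LRU simulation (capacity=4):
  1. access 31: MISS. Cache (LRU->MRU): [31]
  2. access 31: HIT. Cache (LRU->MRU): [31]
  3. access 25: MISS. Cache (LRU->MRU): [31 25]
  4. access 67: MISS. Cache (LRU->MRU): [31 25 67]
  5. access 22: MISS. Cache (LRU->MRU): [31 25 67 22]
  6. access 28: MISS, evict 31. Cache (LRU->MRU): [25 67 22 28]
  7. access 22: HIT. Cache (LRU->MRU): [25 67 28 22]
  8. access 25: HIT. Cache (LRU->MRU): [67 28 22 25]
  9. access 67: HIT. Cache (LRU->MRU): [28 22 25 67]
  10. access 67: HIT. Cache (LRU->MRU): [28 22 25 67]
  11. access 22: HIT. Cache (LRU->MRU): [28 25 67 22]
  12. access 11: MISS, evict 28. Cache (LRU->MRU): [25 67 22 11]
Total: 6 hits, 6 misses, 2 evictions

Answer: 2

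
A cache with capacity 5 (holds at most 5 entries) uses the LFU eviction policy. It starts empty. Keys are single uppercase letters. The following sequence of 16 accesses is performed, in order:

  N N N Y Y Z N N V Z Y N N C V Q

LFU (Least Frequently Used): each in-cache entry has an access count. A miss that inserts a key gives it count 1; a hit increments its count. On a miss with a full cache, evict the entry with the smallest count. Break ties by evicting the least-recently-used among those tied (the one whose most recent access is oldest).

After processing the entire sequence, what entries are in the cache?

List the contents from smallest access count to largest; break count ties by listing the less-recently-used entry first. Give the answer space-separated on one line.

Answer: Q Z V Y N

Derivation:
LFU simulation (capacity=5):
  1. access N: MISS. Cache: [N(c=1)]
  2. access N: HIT, count now 2. Cache: [N(c=2)]
  3. access N: HIT, count now 3. Cache: [N(c=3)]
  4. access Y: MISS. Cache: [Y(c=1) N(c=3)]
  5. access Y: HIT, count now 2. Cache: [Y(c=2) N(c=3)]
  6. access Z: MISS. Cache: [Z(c=1) Y(c=2) N(c=3)]
  7. access N: HIT, count now 4. Cache: [Z(c=1) Y(c=2) N(c=4)]
  8. access N: HIT, count now 5. Cache: [Z(c=1) Y(c=2) N(c=5)]
  9. access V: MISS. Cache: [Z(c=1) V(c=1) Y(c=2) N(c=5)]
  10. access Z: HIT, count now 2. Cache: [V(c=1) Y(c=2) Z(c=2) N(c=5)]
  11. access Y: HIT, count now 3. Cache: [V(c=1) Z(c=2) Y(c=3) N(c=5)]
  12. access N: HIT, count now 6. Cache: [V(c=1) Z(c=2) Y(c=3) N(c=6)]
  13. access N: HIT, count now 7. Cache: [V(c=1) Z(c=2) Y(c=3) N(c=7)]
  14. access C: MISS. Cache: [V(c=1) C(c=1) Z(c=2) Y(c=3) N(c=7)]
  15. access V: HIT, count now 2. Cache: [C(c=1) Z(c=2) V(c=2) Y(c=3) N(c=7)]
  16. access Q: MISS, evict C(c=1). Cache: [Q(c=1) Z(c=2) V(c=2) Y(c=3) N(c=7)]
Total: 10 hits, 6 misses, 1 evictions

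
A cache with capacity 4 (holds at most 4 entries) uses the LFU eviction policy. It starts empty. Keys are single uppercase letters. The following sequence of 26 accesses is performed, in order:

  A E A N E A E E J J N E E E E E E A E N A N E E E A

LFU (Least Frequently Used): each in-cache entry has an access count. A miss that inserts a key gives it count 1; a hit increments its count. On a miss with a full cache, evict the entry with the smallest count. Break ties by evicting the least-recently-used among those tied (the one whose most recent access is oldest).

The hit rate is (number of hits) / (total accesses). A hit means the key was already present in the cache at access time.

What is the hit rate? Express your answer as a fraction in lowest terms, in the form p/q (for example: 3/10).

Answer: 11/13

Derivation:
LFU simulation (capacity=4):
  1. access A: MISS. Cache: [A(c=1)]
  2. access E: MISS. Cache: [A(c=1) E(c=1)]
  3. access A: HIT, count now 2. Cache: [E(c=1) A(c=2)]
  4. access N: MISS. Cache: [E(c=1) N(c=1) A(c=2)]
  5. access E: HIT, count now 2. Cache: [N(c=1) A(c=2) E(c=2)]
  6. access A: HIT, count now 3. Cache: [N(c=1) E(c=2) A(c=3)]
  7. access E: HIT, count now 3. Cache: [N(c=1) A(c=3) E(c=3)]
  8. access E: HIT, count now 4. Cache: [N(c=1) A(c=3) E(c=4)]
  9. access J: MISS. Cache: [N(c=1) J(c=1) A(c=3) E(c=4)]
  10. access J: HIT, count now 2. Cache: [N(c=1) J(c=2) A(c=3) E(c=4)]
  11. access N: HIT, count now 2. Cache: [J(c=2) N(c=2) A(c=3) E(c=4)]
  12. access E: HIT, count now 5. Cache: [J(c=2) N(c=2) A(c=3) E(c=5)]
  13. access E: HIT, count now 6. Cache: [J(c=2) N(c=2) A(c=3) E(c=6)]
  14. access E: HIT, count now 7. Cache: [J(c=2) N(c=2) A(c=3) E(c=7)]
  15. access E: HIT, count now 8. Cache: [J(c=2) N(c=2) A(c=3) E(c=8)]
  16. access E: HIT, count now 9. Cache: [J(c=2) N(c=2) A(c=3) E(c=9)]
  17. access E: HIT, count now 10. Cache: [J(c=2) N(c=2) A(c=3) E(c=10)]
  18. access A: HIT, count now 4. Cache: [J(c=2) N(c=2) A(c=4) E(c=10)]
  19. access E: HIT, count now 11. Cache: [J(c=2) N(c=2) A(c=4) E(c=11)]
  20. access N: HIT, count now 3. Cache: [J(c=2) N(c=3) A(c=4) E(c=11)]
  21. access A: HIT, count now 5. Cache: [J(c=2) N(c=3) A(c=5) E(c=11)]
  22. access N: HIT, count now 4. Cache: [J(c=2) N(c=4) A(c=5) E(c=11)]
  23. access E: HIT, count now 12. Cache: [J(c=2) N(c=4) A(c=5) E(c=12)]
  24. access E: HIT, count now 13. Cache: [J(c=2) N(c=4) A(c=5) E(c=13)]
  25. access E: HIT, count now 14. Cache: [J(c=2) N(c=4) A(c=5) E(c=14)]
  26. access A: HIT, count now 6. Cache: [J(c=2) N(c=4) A(c=6) E(c=14)]
Total: 22 hits, 4 misses, 0 evictions

Hit rate = 22/26 = 11/13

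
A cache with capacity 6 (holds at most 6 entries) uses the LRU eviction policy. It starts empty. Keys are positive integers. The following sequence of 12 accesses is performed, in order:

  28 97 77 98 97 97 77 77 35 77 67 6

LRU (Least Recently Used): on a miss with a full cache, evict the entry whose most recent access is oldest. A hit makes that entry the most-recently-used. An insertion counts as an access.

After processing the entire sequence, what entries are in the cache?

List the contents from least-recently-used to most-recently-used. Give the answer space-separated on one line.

Answer: 98 97 35 77 67 6

Derivation:
LRU simulation (capacity=6):
  1. access 28: MISS. Cache (LRU->MRU): [28]
  2. access 97: MISS. Cache (LRU->MRU): [28 97]
  3. access 77: MISS. Cache (LRU->MRU): [28 97 77]
  4. access 98: MISS. Cache (LRU->MRU): [28 97 77 98]
  5. access 97: HIT. Cache (LRU->MRU): [28 77 98 97]
  6. access 97: HIT. Cache (LRU->MRU): [28 77 98 97]
  7. access 77: HIT. Cache (LRU->MRU): [28 98 97 77]
  8. access 77: HIT. Cache (LRU->MRU): [28 98 97 77]
  9. access 35: MISS. Cache (LRU->MRU): [28 98 97 77 35]
  10. access 77: HIT. Cache (LRU->MRU): [28 98 97 35 77]
  11. access 67: MISS. Cache (LRU->MRU): [28 98 97 35 77 67]
  12. access 6: MISS, evict 28. Cache (LRU->MRU): [98 97 35 77 67 6]
Total: 5 hits, 7 misses, 1 evictions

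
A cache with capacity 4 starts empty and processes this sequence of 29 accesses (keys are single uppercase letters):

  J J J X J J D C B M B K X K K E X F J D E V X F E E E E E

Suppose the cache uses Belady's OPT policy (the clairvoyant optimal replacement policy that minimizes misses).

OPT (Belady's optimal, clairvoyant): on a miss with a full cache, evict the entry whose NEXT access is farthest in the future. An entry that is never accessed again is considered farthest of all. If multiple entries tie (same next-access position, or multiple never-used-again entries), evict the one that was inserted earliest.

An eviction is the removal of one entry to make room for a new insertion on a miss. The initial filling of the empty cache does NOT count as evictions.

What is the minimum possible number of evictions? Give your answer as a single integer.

Answer: 7

Derivation:
OPT (Belady) simulation (capacity=4):
  1. access J: MISS. Cache: [J]
  2. access J: HIT. Next use of J: step 3. Cache: [J]
  3. access J: HIT. Next use of J: step 5. Cache: [J]
  4. access X: MISS. Cache: [J X]
  5. access J: HIT. Next use of J: step 6. Cache: [J X]
  6. access J: HIT. Next use of J: step 19. Cache: [J X]
  7. access D: MISS. Cache: [J X D]
  8. access C: MISS. Cache: [J X D C]
  9. access B: MISS, evict C (next use: never). Cache: [J X D B]
  10. access M: MISS, evict D (next use: step 20). Cache: [J X B M]
  11. access B: HIT. Next use of B: never. Cache: [J X B M]
  12. access K: MISS, evict B (next use: never). Cache: [J X M K]
  13. access X: HIT. Next use of X: step 17. Cache: [J X M K]
  14. access K: HIT. Next use of K: step 15. Cache: [J X M K]
  15. access K: HIT. Next use of K: never. Cache: [J X M K]
  16. access E: MISS, evict M (next use: never). Cache: [J X K E]
  17. access X: HIT. Next use of X: step 23. Cache: [J X K E]
  18. access F: MISS, evict K (next use: never). Cache: [J X E F]
  19. access J: HIT. Next use of J: never. Cache: [J X E F]
  20. access D: MISS, evict J (next use: never). Cache: [X E F D]
  21. access E: HIT. Next use of E: step 25. Cache: [X E F D]
  22. access V: MISS, evict D (next use: never). Cache: [X E F V]
  23. access X: HIT. Next use of X: never. Cache: [X E F V]
  24. access F: HIT. Next use of F: never. Cache: [X E F V]
  25. access E: HIT. Next use of E: step 26. Cache: [X E F V]
  26. access E: HIT. Next use of E: step 27. Cache: [X E F V]
  27. access E: HIT. Next use of E: step 28. Cache: [X E F V]
  28. access E: HIT. Next use of E: step 29. Cache: [X E F V]
  29. access E: HIT. Next use of E: never. Cache: [X E F V]
Total: 18 hits, 11 misses, 7 evictions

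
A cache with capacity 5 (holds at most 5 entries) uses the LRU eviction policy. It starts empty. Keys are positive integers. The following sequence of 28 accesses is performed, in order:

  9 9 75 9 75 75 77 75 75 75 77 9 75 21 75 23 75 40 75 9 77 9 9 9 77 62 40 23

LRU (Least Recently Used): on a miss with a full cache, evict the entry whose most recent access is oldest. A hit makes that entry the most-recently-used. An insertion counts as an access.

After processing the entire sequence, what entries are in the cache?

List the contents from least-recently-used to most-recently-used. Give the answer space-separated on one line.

LRU simulation (capacity=5):
  1. access 9: MISS. Cache (LRU->MRU): [9]
  2. access 9: HIT. Cache (LRU->MRU): [9]
  3. access 75: MISS. Cache (LRU->MRU): [9 75]
  4. access 9: HIT. Cache (LRU->MRU): [75 9]
  5. access 75: HIT. Cache (LRU->MRU): [9 75]
  6. access 75: HIT. Cache (LRU->MRU): [9 75]
  7. access 77: MISS. Cache (LRU->MRU): [9 75 77]
  8. access 75: HIT. Cache (LRU->MRU): [9 77 75]
  9. access 75: HIT. Cache (LRU->MRU): [9 77 75]
  10. access 75: HIT. Cache (LRU->MRU): [9 77 75]
  11. access 77: HIT. Cache (LRU->MRU): [9 75 77]
  12. access 9: HIT. Cache (LRU->MRU): [75 77 9]
  13. access 75: HIT. Cache (LRU->MRU): [77 9 75]
  14. access 21: MISS. Cache (LRU->MRU): [77 9 75 21]
  15. access 75: HIT. Cache (LRU->MRU): [77 9 21 75]
  16. access 23: MISS. Cache (LRU->MRU): [77 9 21 75 23]
  17. access 75: HIT. Cache (LRU->MRU): [77 9 21 23 75]
  18. access 40: MISS, evict 77. Cache (LRU->MRU): [9 21 23 75 40]
  19. access 75: HIT. Cache (LRU->MRU): [9 21 23 40 75]
  20. access 9: HIT. Cache (LRU->MRU): [21 23 40 75 9]
  21. access 77: MISS, evict 21. Cache (LRU->MRU): [23 40 75 9 77]
  22. access 9: HIT. Cache (LRU->MRU): [23 40 75 77 9]
  23. access 9: HIT. Cache (LRU->MRU): [23 40 75 77 9]
  24. access 9: HIT. Cache (LRU->MRU): [23 40 75 77 9]
  25. access 77: HIT. Cache (LRU->MRU): [23 40 75 9 77]
  26. access 62: MISS, evict 23. Cache (LRU->MRU): [40 75 9 77 62]
  27. access 40: HIT. Cache (LRU->MRU): [75 9 77 62 40]
  28. access 23: MISS, evict 75. Cache (LRU->MRU): [9 77 62 40 23]
Total: 19 hits, 9 misses, 4 evictions

Answer: 9 77 62 40 23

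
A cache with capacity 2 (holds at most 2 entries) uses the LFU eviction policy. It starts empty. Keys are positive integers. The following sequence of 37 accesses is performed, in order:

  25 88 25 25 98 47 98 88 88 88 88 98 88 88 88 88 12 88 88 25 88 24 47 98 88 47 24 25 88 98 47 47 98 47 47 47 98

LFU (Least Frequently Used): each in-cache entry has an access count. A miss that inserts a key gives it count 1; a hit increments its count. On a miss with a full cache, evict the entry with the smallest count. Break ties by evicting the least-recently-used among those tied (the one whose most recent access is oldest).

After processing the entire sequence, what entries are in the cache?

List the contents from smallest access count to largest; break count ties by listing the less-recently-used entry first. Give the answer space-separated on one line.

LFU simulation (capacity=2):
  1. access 25: MISS. Cache: [25(c=1)]
  2. access 88: MISS. Cache: [25(c=1) 88(c=1)]
  3. access 25: HIT, count now 2. Cache: [88(c=1) 25(c=2)]
  4. access 25: HIT, count now 3. Cache: [88(c=1) 25(c=3)]
  5. access 98: MISS, evict 88(c=1). Cache: [98(c=1) 25(c=3)]
  6. access 47: MISS, evict 98(c=1). Cache: [47(c=1) 25(c=3)]
  7. access 98: MISS, evict 47(c=1). Cache: [98(c=1) 25(c=3)]
  8. access 88: MISS, evict 98(c=1). Cache: [88(c=1) 25(c=3)]
  9. access 88: HIT, count now 2. Cache: [88(c=2) 25(c=3)]
  10. access 88: HIT, count now 3. Cache: [25(c=3) 88(c=3)]
  11. access 88: HIT, count now 4. Cache: [25(c=3) 88(c=4)]
  12. access 98: MISS, evict 25(c=3). Cache: [98(c=1) 88(c=4)]
  13. access 88: HIT, count now 5. Cache: [98(c=1) 88(c=5)]
  14. access 88: HIT, count now 6. Cache: [98(c=1) 88(c=6)]
  15. access 88: HIT, count now 7. Cache: [98(c=1) 88(c=7)]
  16. access 88: HIT, count now 8. Cache: [98(c=1) 88(c=8)]
  17. access 12: MISS, evict 98(c=1). Cache: [12(c=1) 88(c=8)]
  18. access 88: HIT, count now 9. Cache: [12(c=1) 88(c=9)]
  19. access 88: HIT, count now 10. Cache: [12(c=1) 88(c=10)]
  20. access 25: MISS, evict 12(c=1). Cache: [25(c=1) 88(c=10)]
  21. access 88: HIT, count now 11. Cache: [25(c=1) 88(c=11)]
  22. access 24: MISS, evict 25(c=1). Cache: [24(c=1) 88(c=11)]
  23. access 47: MISS, evict 24(c=1). Cache: [47(c=1) 88(c=11)]
  24. access 98: MISS, evict 47(c=1). Cache: [98(c=1) 88(c=11)]
  25. access 88: HIT, count now 12. Cache: [98(c=1) 88(c=12)]
  26. access 47: MISS, evict 98(c=1). Cache: [47(c=1) 88(c=12)]
  27. access 24: MISS, evict 47(c=1). Cache: [24(c=1) 88(c=12)]
  28. access 25: MISS, evict 24(c=1). Cache: [25(c=1) 88(c=12)]
  29. access 88: HIT, count now 13. Cache: [25(c=1) 88(c=13)]
  30. access 98: MISS, evict 25(c=1). Cache: [98(c=1) 88(c=13)]
  31. access 47: MISS, evict 98(c=1). Cache: [47(c=1) 88(c=13)]
  32. access 47: HIT, count now 2. Cache: [47(c=2) 88(c=13)]
  33. access 98: MISS, evict 47(c=2). Cache: [98(c=1) 88(c=13)]
  34. access 47: MISS, evict 98(c=1). Cache: [47(c=1) 88(c=13)]
  35. access 47: HIT, count now 2. Cache: [47(c=2) 88(c=13)]
  36. access 47: HIT, count now 3. Cache: [47(c=3) 88(c=13)]
  37. access 98: MISS, evict 47(c=3). Cache: [98(c=1) 88(c=13)]
Total: 17 hits, 20 misses, 18 evictions

Answer: 98 88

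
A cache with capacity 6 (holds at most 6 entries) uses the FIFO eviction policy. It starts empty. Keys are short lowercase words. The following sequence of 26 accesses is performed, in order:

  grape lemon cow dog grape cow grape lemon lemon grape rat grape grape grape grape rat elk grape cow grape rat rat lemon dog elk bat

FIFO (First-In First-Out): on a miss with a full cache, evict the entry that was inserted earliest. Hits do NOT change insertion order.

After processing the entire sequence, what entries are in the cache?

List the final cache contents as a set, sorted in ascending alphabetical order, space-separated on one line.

Answer: bat cow dog elk lemon rat

Derivation:
FIFO simulation (capacity=6):
  1. access grape: MISS. Cache (old->new): [grape]
  2. access lemon: MISS. Cache (old->new): [grape lemon]
  3. access cow: MISS. Cache (old->new): [grape lemon cow]
  4. access dog: MISS. Cache (old->new): [grape lemon cow dog]
  5. access grape: HIT. Cache (old->new): [grape lemon cow dog]
  6. access cow: HIT. Cache (old->new): [grape lemon cow dog]
  7. access grape: HIT. Cache (old->new): [grape lemon cow dog]
  8. access lemon: HIT. Cache (old->new): [grape lemon cow dog]
  9. access lemon: HIT. Cache (old->new): [grape lemon cow dog]
  10. access grape: HIT. Cache (old->new): [grape lemon cow dog]
  11. access rat: MISS. Cache (old->new): [grape lemon cow dog rat]
  12. access grape: HIT. Cache (old->new): [grape lemon cow dog rat]
  13. access grape: HIT. Cache (old->new): [grape lemon cow dog rat]
  14. access grape: HIT. Cache (old->new): [grape lemon cow dog rat]
  15. access grape: HIT. Cache (old->new): [grape lemon cow dog rat]
  16. access rat: HIT. Cache (old->new): [grape lemon cow dog rat]
  17. access elk: MISS. Cache (old->new): [grape lemon cow dog rat elk]
  18. access grape: HIT. Cache (old->new): [grape lemon cow dog rat elk]
  19. access cow: HIT. Cache (old->new): [grape lemon cow dog rat elk]
  20. access grape: HIT. Cache (old->new): [grape lemon cow dog rat elk]
  21. access rat: HIT. Cache (old->new): [grape lemon cow dog rat elk]
  22. access rat: HIT. Cache (old->new): [grape lemon cow dog rat elk]
  23. access lemon: HIT. Cache (old->new): [grape lemon cow dog rat elk]
  24. access dog: HIT. Cache (old->new): [grape lemon cow dog rat elk]
  25. access elk: HIT. Cache (old->new): [grape lemon cow dog rat elk]
  26. access bat: MISS, evict grape. Cache (old->new): [lemon cow dog rat elk bat]
Total: 19 hits, 7 misses, 1 evictions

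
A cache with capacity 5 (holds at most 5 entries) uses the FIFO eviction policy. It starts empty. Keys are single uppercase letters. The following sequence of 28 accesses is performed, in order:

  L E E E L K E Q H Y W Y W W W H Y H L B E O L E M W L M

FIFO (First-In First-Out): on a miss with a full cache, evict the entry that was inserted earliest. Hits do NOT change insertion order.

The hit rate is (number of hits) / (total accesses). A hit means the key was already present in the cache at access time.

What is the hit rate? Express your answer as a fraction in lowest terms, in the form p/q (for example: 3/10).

Answer: 1/2

Derivation:
FIFO simulation (capacity=5):
  1. access L: MISS. Cache (old->new): [L]
  2. access E: MISS. Cache (old->new): [L E]
  3. access E: HIT. Cache (old->new): [L E]
  4. access E: HIT. Cache (old->new): [L E]
  5. access L: HIT. Cache (old->new): [L E]
  6. access K: MISS. Cache (old->new): [L E K]
  7. access E: HIT. Cache (old->new): [L E K]
  8. access Q: MISS. Cache (old->new): [L E K Q]
  9. access H: MISS. Cache (old->new): [L E K Q H]
  10. access Y: MISS, evict L. Cache (old->new): [E K Q H Y]
  11. access W: MISS, evict E. Cache (old->new): [K Q H Y W]
  12. access Y: HIT. Cache (old->new): [K Q H Y W]
  13. access W: HIT. Cache (old->new): [K Q H Y W]
  14. access W: HIT. Cache (old->new): [K Q H Y W]
  15. access W: HIT. Cache (old->new): [K Q H Y W]
  16. access H: HIT. Cache (old->new): [K Q H Y W]
  17. access Y: HIT. Cache (old->new): [K Q H Y W]
  18. access H: HIT. Cache (old->new): [K Q H Y W]
  19. access L: MISS, evict K. Cache (old->new): [Q H Y W L]
  20. access B: MISS, evict Q. Cache (old->new): [H Y W L B]
  21. access E: MISS, evict H. Cache (old->new): [Y W L B E]
  22. access O: MISS, evict Y. Cache (old->new): [W L B E O]
  23. access L: HIT. Cache (old->new): [W L B E O]
  24. access E: HIT. Cache (old->new): [W L B E O]
  25. access M: MISS, evict W. Cache (old->new): [L B E O M]
  26. access W: MISS, evict L. Cache (old->new): [B E O M W]
  27. access L: MISS, evict B. Cache (old->new): [E O M W L]
  28. access M: HIT. Cache (old->new): [E O M W L]
Total: 14 hits, 14 misses, 9 evictions

Hit rate = 14/28 = 1/2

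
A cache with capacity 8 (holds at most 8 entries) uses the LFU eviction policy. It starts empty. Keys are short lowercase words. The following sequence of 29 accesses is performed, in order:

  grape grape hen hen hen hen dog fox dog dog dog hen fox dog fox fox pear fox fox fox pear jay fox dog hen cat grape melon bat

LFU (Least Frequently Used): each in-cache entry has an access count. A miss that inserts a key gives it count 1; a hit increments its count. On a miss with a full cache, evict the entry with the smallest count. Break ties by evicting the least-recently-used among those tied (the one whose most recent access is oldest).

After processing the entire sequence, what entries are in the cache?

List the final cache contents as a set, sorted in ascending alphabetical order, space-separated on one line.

Answer: bat cat dog fox grape hen melon pear

Derivation:
LFU simulation (capacity=8):
  1. access grape: MISS. Cache: [grape(c=1)]
  2. access grape: HIT, count now 2. Cache: [grape(c=2)]
  3. access hen: MISS. Cache: [hen(c=1) grape(c=2)]
  4. access hen: HIT, count now 2. Cache: [grape(c=2) hen(c=2)]
  5. access hen: HIT, count now 3. Cache: [grape(c=2) hen(c=3)]
  6. access hen: HIT, count now 4. Cache: [grape(c=2) hen(c=4)]
  7. access dog: MISS. Cache: [dog(c=1) grape(c=2) hen(c=4)]
  8. access fox: MISS. Cache: [dog(c=1) fox(c=1) grape(c=2) hen(c=4)]
  9. access dog: HIT, count now 2. Cache: [fox(c=1) grape(c=2) dog(c=2) hen(c=4)]
  10. access dog: HIT, count now 3. Cache: [fox(c=1) grape(c=2) dog(c=3) hen(c=4)]
  11. access dog: HIT, count now 4. Cache: [fox(c=1) grape(c=2) hen(c=4) dog(c=4)]
  12. access hen: HIT, count now 5. Cache: [fox(c=1) grape(c=2) dog(c=4) hen(c=5)]
  13. access fox: HIT, count now 2. Cache: [grape(c=2) fox(c=2) dog(c=4) hen(c=5)]
  14. access dog: HIT, count now 5. Cache: [grape(c=2) fox(c=2) hen(c=5) dog(c=5)]
  15. access fox: HIT, count now 3. Cache: [grape(c=2) fox(c=3) hen(c=5) dog(c=5)]
  16. access fox: HIT, count now 4. Cache: [grape(c=2) fox(c=4) hen(c=5) dog(c=5)]
  17. access pear: MISS. Cache: [pear(c=1) grape(c=2) fox(c=4) hen(c=5) dog(c=5)]
  18. access fox: HIT, count now 5. Cache: [pear(c=1) grape(c=2) hen(c=5) dog(c=5) fox(c=5)]
  19. access fox: HIT, count now 6. Cache: [pear(c=1) grape(c=2) hen(c=5) dog(c=5) fox(c=6)]
  20. access fox: HIT, count now 7. Cache: [pear(c=1) grape(c=2) hen(c=5) dog(c=5) fox(c=7)]
  21. access pear: HIT, count now 2. Cache: [grape(c=2) pear(c=2) hen(c=5) dog(c=5) fox(c=7)]
  22. access jay: MISS. Cache: [jay(c=1) grape(c=2) pear(c=2) hen(c=5) dog(c=5) fox(c=7)]
  23. access fox: HIT, count now 8. Cache: [jay(c=1) grape(c=2) pear(c=2) hen(c=5) dog(c=5) fox(c=8)]
  24. access dog: HIT, count now 6. Cache: [jay(c=1) grape(c=2) pear(c=2) hen(c=5) dog(c=6) fox(c=8)]
  25. access hen: HIT, count now 6. Cache: [jay(c=1) grape(c=2) pear(c=2) dog(c=6) hen(c=6) fox(c=8)]
  26. access cat: MISS. Cache: [jay(c=1) cat(c=1) grape(c=2) pear(c=2) dog(c=6) hen(c=6) fox(c=8)]
  27. access grape: HIT, count now 3. Cache: [jay(c=1) cat(c=1) pear(c=2) grape(c=3) dog(c=6) hen(c=6) fox(c=8)]
  28. access melon: MISS. Cache: [jay(c=1) cat(c=1) melon(c=1) pear(c=2) grape(c=3) dog(c=6) hen(c=6) fox(c=8)]
  29. access bat: MISS, evict jay(c=1). Cache: [cat(c=1) melon(c=1) bat(c=1) pear(c=2) grape(c=3) dog(c=6) hen(c=6) fox(c=8)]
Total: 20 hits, 9 misses, 1 evictions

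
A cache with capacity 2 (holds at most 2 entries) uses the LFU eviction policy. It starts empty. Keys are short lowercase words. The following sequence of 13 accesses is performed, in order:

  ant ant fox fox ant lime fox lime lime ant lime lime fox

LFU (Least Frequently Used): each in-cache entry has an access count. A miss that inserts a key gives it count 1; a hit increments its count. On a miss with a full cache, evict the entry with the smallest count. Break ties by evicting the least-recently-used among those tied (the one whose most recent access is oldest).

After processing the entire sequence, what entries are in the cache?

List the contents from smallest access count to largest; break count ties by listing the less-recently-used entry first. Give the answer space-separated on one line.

LFU simulation (capacity=2):
  1. access ant: MISS. Cache: [ant(c=1)]
  2. access ant: HIT, count now 2. Cache: [ant(c=2)]
  3. access fox: MISS. Cache: [fox(c=1) ant(c=2)]
  4. access fox: HIT, count now 2. Cache: [ant(c=2) fox(c=2)]
  5. access ant: HIT, count now 3. Cache: [fox(c=2) ant(c=3)]
  6. access lime: MISS, evict fox(c=2). Cache: [lime(c=1) ant(c=3)]
  7. access fox: MISS, evict lime(c=1). Cache: [fox(c=1) ant(c=3)]
  8. access lime: MISS, evict fox(c=1). Cache: [lime(c=1) ant(c=3)]
  9. access lime: HIT, count now 2. Cache: [lime(c=2) ant(c=3)]
  10. access ant: HIT, count now 4. Cache: [lime(c=2) ant(c=4)]
  11. access lime: HIT, count now 3. Cache: [lime(c=3) ant(c=4)]
  12. access lime: HIT, count now 4. Cache: [ant(c=4) lime(c=4)]
  13. access fox: MISS, evict ant(c=4). Cache: [fox(c=1) lime(c=4)]
Total: 7 hits, 6 misses, 4 evictions

Answer: fox lime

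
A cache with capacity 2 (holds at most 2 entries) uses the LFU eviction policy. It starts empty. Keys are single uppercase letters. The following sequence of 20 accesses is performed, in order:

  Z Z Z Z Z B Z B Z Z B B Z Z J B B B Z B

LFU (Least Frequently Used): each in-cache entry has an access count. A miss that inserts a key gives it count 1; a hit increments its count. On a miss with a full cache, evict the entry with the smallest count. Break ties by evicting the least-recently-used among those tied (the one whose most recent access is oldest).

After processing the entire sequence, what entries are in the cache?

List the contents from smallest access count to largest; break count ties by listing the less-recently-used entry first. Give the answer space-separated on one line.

LFU simulation (capacity=2):
  1. access Z: MISS. Cache: [Z(c=1)]
  2. access Z: HIT, count now 2. Cache: [Z(c=2)]
  3. access Z: HIT, count now 3. Cache: [Z(c=3)]
  4. access Z: HIT, count now 4. Cache: [Z(c=4)]
  5. access Z: HIT, count now 5. Cache: [Z(c=5)]
  6. access B: MISS. Cache: [B(c=1) Z(c=5)]
  7. access Z: HIT, count now 6. Cache: [B(c=1) Z(c=6)]
  8. access B: HIT, count now 2. Cache: [B(c=2) Z(c=6)]
  9. access Z: HIT, count now 7. Cache: [B(c=2) Z(c=7)]
  10. access Z: HIT, count now 8. Cache: [B(c=2) Z(c=8)]
  11. access B: HIT, count now 3. Cache: [B(c=3) Z(c=8)]
  12. access B: HIT, count now 4. Cache: [B(c=4) Z(c=8)]
  13. access Z: HIT, count now 9. Cache: [B(c=4) Z(c=9)]
  14. access Z: HIT, count now 10. Cache: [B(c=4) Z(c=10)]
  15. access J: MISS, evict B(c=4). Cache: [J(c=1) Z(c=10)]
  16. access B: MISS, evict J(c=1). Cache: [B(c=1) Z(c=10)]
  17. access B: HIT, count now 2. Cache: [B(c=2) Z(c=10)]
  18. access B: HIT, count now 3. Cache: [B(c=3) Z(c=10)]
  19. access Z: HIT, count now 11. Cache: [B(c=3) Z(c=11)]
  20. access B: HIT, count now 4. Cache: [B(c=4) Z(c=11)]
Total: 16 hits, 4 misses, 2 evictions

Answer: B Z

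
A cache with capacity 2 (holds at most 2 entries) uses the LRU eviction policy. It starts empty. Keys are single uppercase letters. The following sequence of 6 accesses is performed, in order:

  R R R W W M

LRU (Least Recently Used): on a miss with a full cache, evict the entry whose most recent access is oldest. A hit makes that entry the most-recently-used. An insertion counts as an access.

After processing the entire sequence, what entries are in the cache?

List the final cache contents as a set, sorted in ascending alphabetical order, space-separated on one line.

LRU simulation (capacity=2):
  1. access R: MISS. Cache (LRU->MRU): [R]
  2. access R: HIT. Cache (LRU->MRU): [R]
  3. access R: HIT. Cache (LRU->MRU): [R]
  4. access W: MISS. Cache (LRU->MRU): [R W]
  5. access W: HIT. Cache (LRU->MRU): [R W]
  6. access M: MISS, evict R. Cache (LRU->MRU): [W M]
Total: 3 hits, 3 misses, 1 evictions

Answer: M W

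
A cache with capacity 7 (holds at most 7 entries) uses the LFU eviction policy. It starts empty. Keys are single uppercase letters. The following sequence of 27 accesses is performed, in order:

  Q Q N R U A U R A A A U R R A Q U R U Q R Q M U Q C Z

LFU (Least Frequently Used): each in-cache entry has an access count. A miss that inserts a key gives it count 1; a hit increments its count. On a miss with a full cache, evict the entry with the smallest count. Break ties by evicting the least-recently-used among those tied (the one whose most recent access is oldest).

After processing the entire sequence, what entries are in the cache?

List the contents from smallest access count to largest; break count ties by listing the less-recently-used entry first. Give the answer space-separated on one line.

LFU simulation (capacity=7):
  1. access Q: MISS. Cache: [Q(c=1)]
  2. access Q: HIT, count now 2. Cache: [Q(c=2)]
  3. access N: MISS. Cache: [N(c=1) Q(c=2)]
  4. access R: MISS. Cache: [N(c=1) R(c=1) Q(c=2)]
  5. access U: MISS. Cache: [N(c=1) R(c=1) U(c=1) Q(c=2)]
  6. access A: MISS. Cache: [N(c=1) R(c=1) U(c=1) A(c=1) Q(c=2)]
  7. access U: HIT, count now 2. Cache: [N(c=1) R(c=1) A(c=1) Q(c=2) U(c=2)]
  8. access R: HIT, count now 2. Cache: [N(c=1) A(c=1) Q(c=2) U(c=2) R(c=2)]
  9. access A: HIT, count now 2. Cache: [N(c=1) Q(c=2) U(c=2) R(c=2) A(c=2)]
  10. access A: HIT, count now 3. Cache: [N(c=1) Q(c=2) U(c=2) R(c=2) A(c=3)]
  11. access A: HIT, count now 4. Cache: [N(c=1) Q(c=2) U(c=2) R(c=2) A(c=4)]
  12. access U: HIT, count now 3. Cache: [N(c=1) Q(c=2) R(c=2) U(c=3) A(c=4)]
  13. access R: HIT, count now 3. Cache: [N(c=1) Q(c=2) U(c=3) R(c=3) A(c=4)]
  14. access R: HIT, count now 4. Cache: [N(c=1) Q(c=2) U(c=3) A(c=4) R(c=4)]
  15. access A: HIT, count now 5. Cache: [N(c=1) Q(c=2) U(c=3) R(c=4) A(c=5)]
  16. access Q: HIT, count now 3. Cache: [N(c=1) U(c=3) Q(c=3) R(c=4) A(c=5)]
  17. access U: HIT, count now 4. Cache: [N(c=1) Q(c=3) R(c=4) U(c=4) A(c=5)]
  18. access R: HIT, count now 5. Cache: [N(c=1) Q(c=3) U(c=4) A(c=5) R(c=5)]
  19. access U: HIT, count now 5. Cache: [N(c=1) Q(c=3) A(c=5) R(c=5) U(c=5)]
  20. access Q: HIT, count now 4. Cache: [N(c=1) Q(c=4) A(c=5) R(c=5) U(c=5)]
  21. access R: HIT, count now 6. Cache: [N(c=1) Q(c=4) A(c=5) U(c=5) R(c=6)]
  22. access Q: HIT, count now 5. Cache: [N(c=1) A(c=5) U(c=5) Q(c=5) R(c=6)]
  23. access M: MISS. Cache: [N(c=1) M(c=1) A(c=5) U(c=5) Q(c=5) R(c=6)]
  24. access U: HIT, count now 6. Cache: [N(c=1) M(c=1) A(c=5) Q(c=5) R(c=6) U(c=6)]
  25. access Q: HIT, count now 6. Cache: [N(c=1) M(c=1) A(c=5) R(c=6) U(c=6) Q(c=6)]
  26. access C: MISS. Cache: [N(c=1) M(c=1) C(c=1) A(c=5) R(c=6) U(c=6) Q(c=6)]
  27. access Z: MISS, evict N(c=1). Cache: [M(c=1) C(c=1) Z(c=1) A(c=5) R(c=6) U(c=6) Q(c=6)]
Total: 19 hits, 8 misses, 1 evictions

Answer: M C Z A R U Q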